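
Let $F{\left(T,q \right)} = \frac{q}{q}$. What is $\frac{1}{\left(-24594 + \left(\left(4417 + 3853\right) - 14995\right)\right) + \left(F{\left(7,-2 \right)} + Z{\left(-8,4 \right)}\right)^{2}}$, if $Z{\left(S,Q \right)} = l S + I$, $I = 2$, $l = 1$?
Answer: $- \frac{1}{31294} \approx -3.1955 \cdot 10^{-5}$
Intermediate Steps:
$F{\left(T,q \right)} = 1$
$Z{\left(S,Q \right)} = 2 + S$ ($Z{\left(S,Q \right)} = 1 S + 2 = S + 2 = 2 + S$)
$\frac{1}{\left(-24594 + \left(\left(4417 + 3853\right) - 14995\right)\right) + \left(F{\left(7,-2 \right)} + Z{\left(-8,4 \right)}\right)^{2}} = \frac{1}{\left(-24594 + \left(\left(4417 + 3853\right) - 14995\right)\right) + \left(1 + \left(2 - 8\right)\right)^{2}} = \frac{1}{\left(-24594 + \left(8270 - 14995\right)\right) + \left(1 - 6\right)^{2}} = \frac{1}{\left(-24594 - 6725\right) + \left(-5\right)^{2}} = \frac{1}{-31319 + 25} = \frac{1}{-31294} = - \frac{1}{31294}$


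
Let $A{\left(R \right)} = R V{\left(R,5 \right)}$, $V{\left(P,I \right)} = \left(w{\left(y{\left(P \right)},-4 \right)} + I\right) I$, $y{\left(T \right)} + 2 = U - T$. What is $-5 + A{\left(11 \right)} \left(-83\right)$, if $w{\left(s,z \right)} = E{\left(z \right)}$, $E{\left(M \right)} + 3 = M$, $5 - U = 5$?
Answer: $9125$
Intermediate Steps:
$U = 0$ ($U = 5 - 5 = 0$)
$E{\left(M \right)} = -3 + M$
$y{\left(T \right)} = -2 - T$ ($y{\left(T \right)} = -2 + \left(0 - T\right) = -2 - T$)
$w{\left(s,z \right)} = -3 + z$
$V{\left(P,I \right)} = I \left(-7 + I\right)$ ($V{\left(P,I \right)} = \left(\left(-3 - 4\right) + I\right) I = \left(-7 + I\right) I = I \left(-7 + I\right)$)
$A{\left(R \right)} = - 10 R$ ($A{\left(R \right)} = R 5 \left(-7 + 5\right) = R 5 \left(-2\right) = R \left(-10\right) = - 10 R$)
$-5 + A{\left(11 \right)} \left(-83\right) = -5 + \left(-10\right) 11 \left(-83\right) = -5 - -9130 = -5 + 9130 = 9125$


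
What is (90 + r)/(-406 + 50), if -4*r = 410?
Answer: 25/712 ≈ 0.035112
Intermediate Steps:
r = -205/2 (r = -¼*410 = -205/2 ≈ -102.50)
(90 + r)/(-406 + 50) = (90 - 205/2)/(-406 + 50) = -25/2/(-356) = -25/2*(-1/356) = 25/712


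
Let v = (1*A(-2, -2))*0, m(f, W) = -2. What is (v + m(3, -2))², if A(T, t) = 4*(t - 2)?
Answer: 4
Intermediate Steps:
A(T, t) = -8 + 4*t (A(T, t) = 4*(-2 + t) = -8 + 4*t)
v = 0 (v = (1*(-8 + 4*(-2)))*0 = (1*(-8 - 8))*0 = (1*(-16))*0 = -16*0 = 0)
(v + m(3, -2))² = (0 - 2)² = (-2)² = 4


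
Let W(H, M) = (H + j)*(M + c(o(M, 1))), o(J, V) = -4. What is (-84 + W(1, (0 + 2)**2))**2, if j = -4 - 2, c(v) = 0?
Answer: 10816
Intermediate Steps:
j = -6
W(H, M) = M*(-6 + H) (W(H, M) = (H - 6)*(M + 0) = (-6 + H)*M = M*(-6 + H))
(-84 + W(1, (0 + 2)**2))**2 = (-84 + (0 + 2)**2*(-6 + 1))**2 = (-84 + 2**2*(-5))**2 = (-84 + 4*(-5))**2 = (-84 - 20)**2 = (-104)**2 = 10816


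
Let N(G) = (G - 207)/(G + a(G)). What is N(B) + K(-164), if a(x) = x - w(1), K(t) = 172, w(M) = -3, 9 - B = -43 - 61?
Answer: 39294/229 ≈ 171.59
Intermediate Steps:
B = 113 (B = 9 - (-43 - 61) = 9 - 1*(-104) = 9 + 104 = 113)
a(x) = 3 + x (a(x) = x - 1*(-3) = x + 3 = 3 + x)
N(G) = (-207 + G)/(3 + 2*G) (N(G) = (G - 207)/(G + (3 + G)) = (-207 + G)/(3 + 2*G))
N(B) + K(-164) = (-207 + 113)/(3 + 2*113) + 172 = -94/(3 + 226) + 172 = -94/229 + 172 = 39294/229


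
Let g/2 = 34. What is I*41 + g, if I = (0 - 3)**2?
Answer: 437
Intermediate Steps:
g = 68 (g = 2*34 = 68)
I = 9 (I = (-3)**2 = 9)
I*41 + g = 9*41 + 68 = 369 + 68 = 437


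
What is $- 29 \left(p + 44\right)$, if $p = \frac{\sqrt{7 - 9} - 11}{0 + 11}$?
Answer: $-1247 - \frac{29 i \sqrt{2}}{11} \approx -1247.0 - 3.7284 i$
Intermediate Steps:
$p = -1 + \frac{i \sqrt{2}}{11}$ ($p = \frac{\sqrt{-2} - 11}{11} = \left(i \sqrt{2} - 11\right) \frac{1}{11} = \left(-11 + i \sqrt{2}\right) \frac{1}{11} = -1 + \frac{i \sqrt{2}}{11} \approx -1.0 + 0.12856 i$)
$- 29 \left(p + 44\right) = - 29 \left(\left(-1 + \frac{i \sqrt{2}}{11}\right) + 44\right) = - 29 \left(43 + \frac{i \sqrt{2}}{11}\right) = -1247 - \frac{29 i \sqrt{2}}{11}$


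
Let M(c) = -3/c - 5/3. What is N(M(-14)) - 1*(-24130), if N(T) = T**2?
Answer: 42569041/1764 ≈ 24132.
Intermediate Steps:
M(c) = -5/3 - 3/c (M(c) = -3/c - 5*1/3 = -3/c - 5/3 = -5/3 - 3/c)
N(M(-14)) - 1*(-24130) = (-5/3 - 3/(-14))**2 - 1*(-24130) = (-5/3 - 3*(-1/14))**2 + 24130 = (-5/3 + 3/14)**2 + 24130 = (-61/42)**2 + 24130 = 3721/1764 + 24130 = 42569041/1764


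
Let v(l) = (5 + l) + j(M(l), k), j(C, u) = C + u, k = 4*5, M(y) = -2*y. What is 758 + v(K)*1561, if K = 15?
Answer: 16368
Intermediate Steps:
k = 20
v(l) = 25 - l (v(l) = (5 + l) + (-2*l + 20) = (5 + l) + (20 - 2*l) = 25 - l)
758 + v(K)*1561 = 758 + (25 - 1*15)*1561 = 758 + (25 - 15)*1561 = 758 + 10*1561 = 758 + 15610 = 16368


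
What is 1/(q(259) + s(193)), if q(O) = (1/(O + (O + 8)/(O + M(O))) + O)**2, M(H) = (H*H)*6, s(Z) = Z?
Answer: 10880831035133284/732018788826128156861 ≈ 1.4864e-5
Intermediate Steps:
M(H) = 6*H**2 (M(H) = H**2*6 = 6*H**2)
q(O) = (O + 1/(O + (8 + O)/(O + 6*O**2)))**2 (q(O) = (1/(O + (O + 8)/(O + 6*O**2)) + O)**2 = (1/(O + (8 + O)/(O + 6*O**2)) + O)**2 = (O + 1/(O + (8 + O)/(O + 6*O**2)))**2)
1/(q(259) + s(193)) = 1/(259**2*(9 + 259**2 + 6*259**3 + 7*259)**2/(8 + 259 + 259**2 + 6*259**3)**2 + 193) = 1/(67081*(9 + 67081 + 6*17373979 + 1813)**2/(8 + 259 + 67081 + 6*17373979)**2 + 193) = 1/(67081*(9 + 67081 + 104243874 + 1813)**2/(8 + 259 + 67081 + 104243874)**2 + 193) = 1/(67081*104312777**2/104311222**2 + 193) = 1/(67081*(1/10880831035133284)*10881155445451729 + 193) = 1/(729918788436347433049/10880831035133284 + 193) = 1/(732018788826128156861/10880831035133284) = 10880831035133284/732018788826128156861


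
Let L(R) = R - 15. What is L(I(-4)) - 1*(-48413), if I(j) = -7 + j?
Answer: 48387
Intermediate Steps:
L(R) = -15 + R
L(I(-4)) - 1*(-48413) = (-15 + (-7 - 4)) - 1*(-48413) = (-15 - 11) + 48413 = -26 + 48413 = 48387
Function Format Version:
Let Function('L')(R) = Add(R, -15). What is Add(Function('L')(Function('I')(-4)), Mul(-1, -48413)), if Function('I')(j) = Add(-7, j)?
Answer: 48387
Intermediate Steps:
Function('L')(R) = Add(-15, R)
Add(Function('L')(Function('I')(-4)), Mul(-1, -48413)) = Add(Add(-15, Add(-7, -4)), Mul(-1, -48413)) = Add(Add(-15, -11), 48413) = Add(-26, 48413) = 48387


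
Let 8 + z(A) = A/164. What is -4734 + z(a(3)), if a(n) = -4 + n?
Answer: -777689/164 ≈ -4742.0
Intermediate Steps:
z(A) = -8 + A/164
-4734 + z(a(3)) = -4734 + (-8 + (-4 + 3)/164) = -4734 + (-8 + (1/164)*(-1)) = -4734 + (-8 - 1/164) = -4734 - 1313/164 = -777689/164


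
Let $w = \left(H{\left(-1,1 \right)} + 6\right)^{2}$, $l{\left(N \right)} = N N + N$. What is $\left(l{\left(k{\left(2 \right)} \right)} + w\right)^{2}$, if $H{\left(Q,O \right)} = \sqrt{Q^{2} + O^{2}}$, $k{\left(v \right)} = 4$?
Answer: $3652 + 1392 \sqrt{2} \approx 5620.6$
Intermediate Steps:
$H{\left(Q,O \right)} = \sqrt{O^{2} + Q^{2}}$
$l{\left(N \right)} = N + N^{2}$ ($l{\left(N \right)} = N^{2} + N = N + N^{2}$)
$w = \left(6 + \sqrt{2}\right)^{2}$ ($w = \left(\sqrt{1^{2} + \left(-1\right)^{2}} + 6\right)^{2} = \left(\sqrt{1 + 1} + 6\right)^{2} = \left(\sqrt{2} + 6\right)^{2} = \left(6 + \sqrt{2}\right)^{2} \approx 54.971$)
$\left(l{\left(k{\left(2 \right)} \right)} + w\right)^{2} = \left(4 \left(1 + 4\right) + \left(6 + \sqrt{2}\right)^{2}\right)^{2} = \left(4 \cdot 5 + \left(6 + \sqrt{2}\right)^{2}\right)^{2} = \left(20 + \left(6 + \sqrt{2}\right)^{2}\right)^{2}$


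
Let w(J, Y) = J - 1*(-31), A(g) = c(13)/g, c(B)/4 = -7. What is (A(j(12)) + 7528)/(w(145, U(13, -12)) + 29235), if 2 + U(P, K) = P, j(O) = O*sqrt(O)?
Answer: 7528/29411 - 7*sqrt(3)/529398 ≈ 0.25594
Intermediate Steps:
c(B) = -28 (c(B) = 4*(-7) = -28)
j(O) = O**(3/2)
U(P, K) = -2 + P
A(g) = -28/g
w(J, Y) = 31 + J (w(J, Y) = J + 31 = 31 + J)
(A(j(12)) + 7528)/(w(145, U(13, -12)) + 29235) = (-28*sqrt(3)/72 + 7528)/((31 + 145) + 29235) = (-28*sqrt(3)/72 + 7528)/(176 + 29235) = (-7*sqrt(3)/18 + 7528)/29411 = (-7*sqrt(3)/18 + 7528)*(1/29411) = (7528 - 7*sqrt(3)/18)*(1/29411) = 7528/29411 - 7*sqrt(3)/529398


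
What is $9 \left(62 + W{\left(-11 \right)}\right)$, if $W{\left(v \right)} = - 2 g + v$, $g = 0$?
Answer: $459$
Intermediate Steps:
$W{\left(v \right)} = v$ ($W{\left(v \right)} = \left(-2\right) 0 + v = 0 + v = v$)
$9 \left(62 + W{\left(-11 \right)}\right) = 9 \left(62 - 11\right) = 9 \cdot 51 = 459$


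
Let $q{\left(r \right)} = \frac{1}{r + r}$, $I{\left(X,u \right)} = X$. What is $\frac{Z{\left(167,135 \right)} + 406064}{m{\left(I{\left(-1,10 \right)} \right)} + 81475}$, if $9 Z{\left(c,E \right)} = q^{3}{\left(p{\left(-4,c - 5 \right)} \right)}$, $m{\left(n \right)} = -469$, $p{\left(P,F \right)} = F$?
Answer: $\frac{124300257537025}{24796747956096} \approx 5.0128$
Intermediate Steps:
$q{\left(r \right)} = \frac{1}{2 r}$
$Z{\left(c,E \right)} = \frac{1}{72 \left(-5 + c\right)^{3}}$ ($Z{\left(c,E \right)} = \frac{\left(\frac{1}{2 \left(c - 5\right)}\right)^{3}}{9} = \frac{\left(\frac{1}{2 \left(-5 + c\right)}\right)^{3}}{9} = \frac{\frac{1}{8} \frac{1}{\left(-5 + c\right)^{3}}}{9} = \frac{1}{72 \left(-5 + c\right)^{3}}$)
$\frac{Z{\left(167,135 \right)} + 406064}{m{\left(I{\left(-1,10 \right)} \right)} + 81475} = \frac{\frac{1}{72 \left(-5 + 167\right)^{3}} + 406064}{-469 + 81475} = \frac{\frac{1}{72 \cdot 4251528} + 406064}{81006} = \left(\frac{1}{72} \cdot \frac{1}{4251528} + 406064\right) \frac{1}{81006} = \left(\frac{1}{306110016} + 406064\right) \frac{1}{81006} = \frac{124300257537025}{306110016} \cdot \frac{1}{81006} = \frac{124300257537025}{24796747956096}$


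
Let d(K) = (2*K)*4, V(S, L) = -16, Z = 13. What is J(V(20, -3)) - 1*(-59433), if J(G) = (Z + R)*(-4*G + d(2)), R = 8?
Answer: 61113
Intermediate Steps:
d(K) = 8*K
J(G) = 336 - 84*G (J(G) = (13 + 8)*(-4*G + 8*2) = 21*(-4*G + 16) = 21*(16 - 4*G) = 336 - 84*G)
J(V(20, -3)) - 1*(-59433) = (336 - 84*(-16)) - 1*(-59433) = (336 + 1344) + 59433 = 1680 + 59433 = 61113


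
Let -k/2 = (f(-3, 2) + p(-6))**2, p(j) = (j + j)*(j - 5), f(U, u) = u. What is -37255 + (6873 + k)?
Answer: -66294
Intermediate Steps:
p(j) = 2*j*(-5 + j) (p(j) = (2*j)*(-5 + j) = 2*j*(-5 + j))
k = -35912 (k = -2*(2 + 2*(-6)*(-5 - 6))**2 = -2*(2 + 2*(-6)*(-11))**2 = -2*(2 + 132)**2 = -2*134**2 = -2*17956 = -35912)
-37255 + (6873 + k) = -37255 + (6873 - 35912) = -37255 - 29039 = -66294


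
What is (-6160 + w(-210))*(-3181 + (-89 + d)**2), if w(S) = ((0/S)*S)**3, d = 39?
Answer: 4194960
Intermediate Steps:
w(S) = 0 (w(S) = (0*S)**3 = 0**3 = 0)
(-6160 + w(-210))*(-3181 + (-89 + d)**2) = (-6160 + 0)*(-3181 + (-89 + 39)**2) = -6160*(-3181 + (-50)**2) = -6160*(-3181 + 2500) = -6160*(-681) = 4194960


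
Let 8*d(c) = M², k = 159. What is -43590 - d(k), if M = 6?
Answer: -87189/2 ≈ -43595.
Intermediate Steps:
d(c) = 9/2 (d(c) = (⅛)*6² = (⅛)*36 = 9/2)
-43590 - d(k) = -43590 - 1*9/2 = -43590 - 9/2 = -87189/2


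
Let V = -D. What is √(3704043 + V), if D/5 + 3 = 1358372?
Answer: I*√3087802 ≈ 1757.2*I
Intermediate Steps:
D = 6791845 (D = -15 + 5*1358372 = -15 + 6791860 = 6791845)
V = -6791845 (V = -1*6791845 = -6791845)
√(3704043 + V) = √(3704043 - 6791845) = √(-3087802) = I*√3087802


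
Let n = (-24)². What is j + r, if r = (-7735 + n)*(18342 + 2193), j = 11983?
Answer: -146998082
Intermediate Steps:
n = 576
r = -147010065 (r = (-7735 + 576)*(18342 + 2193) = -7159*20535 = -147010065)
j + r = 11983 - 147010065 = -146998082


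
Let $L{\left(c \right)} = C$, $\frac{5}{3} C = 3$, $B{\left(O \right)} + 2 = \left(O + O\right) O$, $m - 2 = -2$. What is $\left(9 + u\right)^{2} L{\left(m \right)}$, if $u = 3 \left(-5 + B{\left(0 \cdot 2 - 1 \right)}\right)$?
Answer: $\frac{324}{5} \approx 64.8$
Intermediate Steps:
$m = 0$ ($m = 2 - 2 = 0$)
$B{\left(O \right)} = -2 + 2 O^{2}$ ($B{\left(O \right)} = -2 + \left(O + O\right) O = -2 + 2 O O = -2 + 2 O^{2}$)
$C = \frac{9}{5}$ ($C = \frac{3}{5} \cdot 3 = \frac{9}{5} \approx 1.8$)
$L{\left(c \right)} = \frac{9}{5}$
$u = -15$ ($u = 3 \left(-5 - \left(2 - 2 \left(0 \cdot 2 - 1\right)^{2}\right)\right) = 3 \left(-5 - \left(2 - 2 \left(0 - 1\right)^{2}\right)\right) = 3 \left(-5 - \left(2 - 2 \left(-1\right)^{2}\right)\right) = 3 \left(-5 + \left(-2 + 2 \cdot 1\right)\right) = 3 \left(-5 + \left(-2 + 2\right)\right) = 3 \left(-5 + 0\right) = 3 \left(-5\right) = -15$)
$\left(9 + u\right)^{2} L{\left(m \right)} = \left(9 - 15\right)^{2} \cdot \frac{9}{5} = \left(-6\right)^{2} \cdot \frac{9}{5} = 36 \cdot \frac{9}{5} = \frac{324}{5}$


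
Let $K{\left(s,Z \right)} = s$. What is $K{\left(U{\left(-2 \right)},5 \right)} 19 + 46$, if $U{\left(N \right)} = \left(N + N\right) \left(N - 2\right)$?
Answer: $350$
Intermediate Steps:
$U{\left(N \right)} = 2 N \left(-2 + N\right)$
$K{\left(U{\left(-2 \right)},5 \right)} 19 + 46 = 2 \left(-2\right) \left(-2 - 2\right) 19 + 46 = 2 \left(-2\right) \left(-4\right) 19 + 46 = 16 \cdot 19 + 46 = 304 + 46 = 350$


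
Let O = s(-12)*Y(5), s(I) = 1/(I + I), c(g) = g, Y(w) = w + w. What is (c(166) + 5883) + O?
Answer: 72583/12 ≈ 6048.6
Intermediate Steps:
Y(w) = 2*w
s(I) = 1/(2*I)
O = -5/12 (O = ((1/2)/(-12))*(2*5) = ((1/2)*(-1/12))*10 = -1/24*10 = -5/12 ≈ -0.41667)
(c(166) + 5883) + O = (166 + 5883) - 5/12 = 6049 - 5/12 = 72583/12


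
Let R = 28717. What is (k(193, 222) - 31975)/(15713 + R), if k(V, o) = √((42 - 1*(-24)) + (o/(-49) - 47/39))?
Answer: -6395/8886 + √4491435/12129390 ≈ -0.71950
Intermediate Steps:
k(V, o) = √(2527/39 - o/49) (k(V, o) = √((42 + 24) + (o*(-1/49) - 47*1/39)) = √(66 + (-o/49 - 47/39)) = √(66 + (-47/39 - o/49)) = √(2527/39 - o/49))
(k(193, 222) - 31975)/(15713 + R) = (√(4829097 - 1521*222)/273 - 31975)/(15713 + 28717) = (√(4829097 - 337662)/273 - 31975)/44430 = (√4491435/273 - 31975)*(1/44430) = (-31975 + √4491435/273)*(1/44430) = -6395/8886 + √4491435/12129390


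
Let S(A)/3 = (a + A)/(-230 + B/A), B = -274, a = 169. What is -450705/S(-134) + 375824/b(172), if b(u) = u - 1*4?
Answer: 1379871019/1407 ≈ 9.8072e+5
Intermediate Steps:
b(u) = -4 + u (b(u) = u - 4 = -4 + u)
S(A) = 3*(169 + A)/(-230 - 274/A) (S(A) = 3*((169 + A)/(-230 - 274/A)) = 3*(169 + A)/(-230 - 274/A))
-450705/S(-134) + 375824/b(172) = -450705*(274 + 230*(-134))/(402*(169 - 134)) + 375824/(-4 + 172) = -450705/((-3*(-134)*35/(274 - 30820))) + 375824/168 = -450705/((-3*(-134)*35/(-30546))) + 375824*(1/168) = -450705/((-3*(-134)*(-1/30546)*35)) + 46978/21 = -450705/(-2345/5091) + 46978/21 = -450705*(-5091/2345) + 46978/21 = 458907831/469 + 46978/21 = 1379871019/1407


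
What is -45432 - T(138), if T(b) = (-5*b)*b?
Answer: 49788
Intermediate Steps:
T(b) = -5*b²
-45432 - T(138) = -45432 - (-5)*138² = -45432 - (-5)*19044 = -45432 - 1*(-95220) = -45432 + 95220 = 49788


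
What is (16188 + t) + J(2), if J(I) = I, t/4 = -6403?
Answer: -9422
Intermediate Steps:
t = -25612 (t = 4*(-6403) = -25612)
(16188 + t) + J(2) = (16188 - 25612) + 2 = -9424 + 2 = -9422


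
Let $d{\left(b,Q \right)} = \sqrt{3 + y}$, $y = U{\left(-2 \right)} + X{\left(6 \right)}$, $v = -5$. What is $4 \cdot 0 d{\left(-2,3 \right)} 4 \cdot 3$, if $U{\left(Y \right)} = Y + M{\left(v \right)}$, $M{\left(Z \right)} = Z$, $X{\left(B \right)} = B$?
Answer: $0$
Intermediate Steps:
$U{\left(Y \right)} = -5 + Y$ ($U{\left(Y \right)} = Y - 5 = -5 + Y$)
$y = -1$ ($y = \left(-5 - 2\right) + 6 = -7 + 6 = -1$)
$d{\left(b,Q \right)} = \sqrt{2}$ ($d{\left(b,Q \right)} = \sqrt{3 - 1} = \sqrt{2}$)
$4 \cdot 0 d{\left(-2,3 \right)} 4 \cdot 3 = 4 \cdot 0 \sqrt{2} \cdot 4 \cdot 3 = 0 \sqrt{2} \cdot 4 \cdot 3 = 0 \cdot 4 \cdot 3 = 0 \cdot 3 = 0$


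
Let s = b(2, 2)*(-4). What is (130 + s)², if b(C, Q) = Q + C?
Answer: 12996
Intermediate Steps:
b(C, Q) = C + Q
s = -16 (s = (2 + 2)*(-4) = 4*(-4) = -16)
(130 + s)² = (130 - 16)² = 114² = 12996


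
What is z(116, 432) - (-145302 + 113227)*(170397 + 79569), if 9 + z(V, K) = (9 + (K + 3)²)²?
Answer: 43827166197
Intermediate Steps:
z(V, K) = -9 + (9 + (3 + K)²)² (z(V, K) = -9 + (9 + (K + 3)²)² = -9 + (9 + (3 + K)²)²)
z(116, 432) - (-145302 + 113227)*(170397 + 79569) = (-9 + (9 + (3 + 432)²)²) - (-145302 + 113227)*(170397 + 79569) = (-9 + (9 + 435²)²) - (-32075)*249966 = (-9 + (9 + 189225)²) - 1*(-8017659450) = (-9 + 189234²) + 8017659450 = (-9 + 35809506756) + 8017659450 = 35809506747 + 8017659450 = 43827166197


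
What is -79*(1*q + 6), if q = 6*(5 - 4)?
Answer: -948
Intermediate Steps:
q = 6 (q = 6*1 = 6)
-79*(1*q + 6) = -79*(1*6 + 6) = -79*(6 + 6) = -79*12 = -948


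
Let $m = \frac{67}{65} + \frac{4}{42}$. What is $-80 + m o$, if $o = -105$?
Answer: $- \frac{2577}{13} \approx -198.23$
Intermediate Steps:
$m = \frac{1537}{1365}$ ($m = 67 \cdot \frac{1}{65} + 4 \cdot \frac{1}{42} = \frac{67}{65} + \frac{2}{21} = \frac{1537}{1365} \approx 1.126$)
$-80 + m o = -80 + \frac{1537}{1365} \left(-105\right) = -80 - \frac{1537}{13} = - \frac{2577}{13}$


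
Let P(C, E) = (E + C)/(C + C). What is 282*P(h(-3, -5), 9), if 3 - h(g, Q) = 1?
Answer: 1551/2 ≈ 775.50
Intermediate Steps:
h(g, Q) = 2 (h(g, Q) = 3 - 1*1 = 3 - 1 = 2)
P(C, E) = (C + E)/(2*C) (P(C, E) = (C + E)/((2*C)) = (C + E)*(1/(2*C)) = (C + E)/(2*C))
282*P(h(-3, -5), 9) = 282*((½)*(2 + 9)/2) = 282*((½)*(½)*11) = 282*(11/4) = 1551/2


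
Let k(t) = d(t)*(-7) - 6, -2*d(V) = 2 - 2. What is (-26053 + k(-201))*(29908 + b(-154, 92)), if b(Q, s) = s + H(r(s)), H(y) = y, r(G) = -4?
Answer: -781665764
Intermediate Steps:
d(V) = 0 (d(V) = -(2 - 2)/2 = -½*0 = 0)
b(Q, s) = -4 + s (b(Q, s) = s - 4 = -4 + s)
k(t) = -6 (k(t) = 0*(-7) - 6 = 0 - 6 = -6)
(-26053 + k(-201))*(29908 + b(-154, 92)) = (-26053 - 6)*(29908 + (-4 + 92)) = -26059*(29908 + 88) = -26059*29996 = -781665764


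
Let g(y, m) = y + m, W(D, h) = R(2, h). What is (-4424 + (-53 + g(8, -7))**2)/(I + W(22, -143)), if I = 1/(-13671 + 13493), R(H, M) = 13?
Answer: -306160/2313 ≈ -132.36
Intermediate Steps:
W(D, h) = 13
I = -1/178 (I = 1/(-178) = -1/178 ≈ -0.0056180)
g(y, m) = m + y
(-4424 + (-53 + g(8, -7))**2)/(I + W(22, -143)) = (-4424 + (-53 + (-7 + 8))**2)/(-1/178 + 13) = (-4424 + (-53 + 1)**2)/(2313/178) = (-4424 + (-52)**2)*(178/2313) = (-4424 + 2704)*(178/2313) = -1720*178/2313 = -306160/2313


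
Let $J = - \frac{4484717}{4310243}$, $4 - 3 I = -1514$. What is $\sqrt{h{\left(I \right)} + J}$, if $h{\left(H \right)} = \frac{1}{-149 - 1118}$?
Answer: $\frac{i \sqrt{633757718297062058}}{780153983} \approx 1.0204 i$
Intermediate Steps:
$I = 506$ ($I = \frac{4}{3} - - \frac{1514}{3} = \frac{4}{3} + \frac{1514}{3} = 506$)
$J = - \frac{4484717}{4310243}$ ($J = \left(-4484717\right) \frac{1}{4310243} = - \frac{4484717}{4310243} \approx -1.0405$)
$h{\left(H \right)} = - \frac{1}{1267}$ ($h{\left(H \right)} = \frac{1}{-1267} = - \frac{1}{1267}$)
$\sqrt{h{\left(I \right)} + J} = \sqrt{- \frac{1}{1267} - \frac{4484717}{4310243}} = \sqrt{- \frac{812349526}{780153983}} = \frac{i \sqrt{633757718297062058}}{780153983}$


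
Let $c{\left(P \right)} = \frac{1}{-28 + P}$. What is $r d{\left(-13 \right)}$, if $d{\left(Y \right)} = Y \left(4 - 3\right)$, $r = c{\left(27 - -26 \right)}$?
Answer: $- \frac{13}{25} \approx -0.52$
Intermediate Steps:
$r = \frac{1}{25}$ ($r = \frac{1}{-28 + \left(27 - -26\right)} = \frac{1}{-28 + \left(27 + 26\right)} = \frac{1}{-28 + 53} = \frac{1}{25} \approx 0.04$)
$d{\left(Y \right)} = Y$ ($d{\left(Y \right)} = Y 1 = Y$)
$r d{\left(-13 \right)} = \frac{1}{25} \left(-13\right) = - \frac{13}{25}$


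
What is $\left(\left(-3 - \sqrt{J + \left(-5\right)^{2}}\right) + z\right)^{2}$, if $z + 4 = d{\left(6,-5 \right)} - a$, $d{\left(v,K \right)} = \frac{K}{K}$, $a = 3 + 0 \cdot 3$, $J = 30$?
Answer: $\left(9 + \sqrt{55}\right)^{2} \approx 269.49$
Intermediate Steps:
$a = 3$ ($a = 3 + 0 = 3$)
$d{\left(v,K \right)} = 1$
$z = -6$ ($z = -4 + \left(1 - 3\right) = -4 - 2 = -6$)
$\left(\left(-3 - \sqrt{J + \left(-5\right)^{2}}\right) + z\right)^{2} = \left(\left(-3 - \sqrt{30 + \left(-5\right)^{2}}\right) - 6\right)^{2} = \left(\left(-3 - \sqrt{30 + 25}\right) - 6\right)^{2} = \left(\left(-3 - \sqrt{55}\right) - 6\right)^{2} = \left(-9 - \sqrt{55}\right)^{2}$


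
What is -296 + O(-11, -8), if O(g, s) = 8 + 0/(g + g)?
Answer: -288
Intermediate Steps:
O(g, s) = 8 (O(g, s) = 8 + 0/((2*g)) = 8 + 0*(1/(2*g)) = 8 + 0 = 8)
-296 + O(-11, -8) = -296 + 8 = -288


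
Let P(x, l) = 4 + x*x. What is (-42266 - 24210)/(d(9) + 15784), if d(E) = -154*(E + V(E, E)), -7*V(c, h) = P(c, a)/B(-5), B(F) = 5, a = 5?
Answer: -16619/3693 ≈ -4.5001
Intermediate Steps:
P(x, l) = 4 + x²
V(c, h) = -4/35 - c²/35 (V(c, h) = -(4 + c²)/(7*5) = -(⅘ + c²/5)/7 = -4/35 - c²/35)
d(E) = 88/5 - 154*E + 22*E²/5 (d(E) = -154*(E + (-4/35 - E²/35)) = -154*(-4/35 + E - E²/35) = 88/5 - 154*E + 22*E²/5)
(-42266 - 24210)/(d(9) + 15784) = (-42266 - 24210)/((88/5 - 154*9 + (22/5)*9²) + 15784) = -66476/((88/5 - 1386 + (22/5)*81) + 15784) = -66476/((88/5 - 1386 + 1782/5) + 15784) = -66476/(-1012 + 15784) = -66476/14772 = -66476*1/14772 = -16619/3693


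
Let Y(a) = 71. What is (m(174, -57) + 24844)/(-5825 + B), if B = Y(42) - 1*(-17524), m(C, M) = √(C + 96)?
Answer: 12422/5885 + 3*√30/11770 ≈ 2.1122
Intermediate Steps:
m(C, M) = √(96 + C)
B = 17595 (B = 71 - 1*(-17524) = 71 + 17524 = 17595)
(m(174, -57) + 24844)/(-5825 + B) = (√(96 + 174) + 24844)/(-5825 + 17595) = (√270 + 24844)/11770 = (3*√30 + 24844)*(1/11770) = (24844 + 3*√30)*(1/11770) = 12422/5885 + 3*√30/11770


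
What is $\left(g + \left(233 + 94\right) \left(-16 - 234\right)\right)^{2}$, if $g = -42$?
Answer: $6689931264$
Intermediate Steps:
$\left(g + \left(233 + 94\right) \left(-16 - 234\right)\right)^{2} = \left(-42 + \left(233 + 94\right) \left(-16 - 234\right)\right)^{2} = \left(-42 + 327 \left(-250\right)\right)^{2} = \left(-42 - 81750\right)^{2} = \left(-81792\right)^{2} = 6689931264$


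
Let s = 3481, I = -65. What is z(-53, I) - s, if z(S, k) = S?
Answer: -3534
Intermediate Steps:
z(-53, I) - s = -53 - 1*3481 = -53 - 3481 = -3534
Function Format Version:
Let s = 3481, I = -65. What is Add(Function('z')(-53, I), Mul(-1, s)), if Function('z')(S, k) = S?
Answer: -3534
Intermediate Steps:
Add(Function('z')(-53, I), Mul(-1, s)) = Add(-53, Mul(-1, 3481)) = Add(-53, -3481) = -3534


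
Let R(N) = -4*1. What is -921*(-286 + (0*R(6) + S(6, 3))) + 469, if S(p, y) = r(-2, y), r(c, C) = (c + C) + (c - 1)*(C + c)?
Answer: 265717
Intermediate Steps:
R(N) = -4
r(c, C) = C + c + (-1 + c)*(C + c) (r(c, C) = (C + c) + (-1 + c)*(C + c) = C + c + (-1 + c)*(C + c))
S(p, y) = 4 - 2*y (S(p, y) = -2*(y - 2) = -2*(-2 + y) = 4 - 2*y)
-921*(-286 + (0*R(6) + S(6, 3))) + 469 = -921*(-286 + (0*(-4) + (4 - 2*3))) + 469 = -921*(-286 + (0 + (4 - 6))) + 469 = -921*(-286 + (0 - 2)) + 469 = -921*(-286 - 2) + 469 = -921*(-288) + 469 = 265248 + 469 = 265717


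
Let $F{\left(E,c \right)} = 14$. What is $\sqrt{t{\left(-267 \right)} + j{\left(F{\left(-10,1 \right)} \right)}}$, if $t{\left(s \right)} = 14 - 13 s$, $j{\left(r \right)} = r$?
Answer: $\sqrt{3499} \approx 59.152$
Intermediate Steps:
$\sqrt{t{\left(-267 \right)} + j{\left(F{\left(-10,1 \right)} \right)}} = \sqrt{\left(14 - -3471\right) + 14} = \sqrt{\left(14 + 3471\right) + 14} = \sqrt{3485 + 14} = \sqrt{3499}$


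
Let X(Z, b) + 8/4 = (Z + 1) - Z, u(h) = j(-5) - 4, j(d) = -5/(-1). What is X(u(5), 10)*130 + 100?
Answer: -30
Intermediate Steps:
j(d) = 5 (j(d) = -5*(-1) = 5)
u(h) = 1 (u(h) = 5 - 4 = 1)
X(Z, b) = -1 (X(Z, b) = -2 + ((Z + 1) - Z) = -2 + ((1 + Z) - Z) = -2 + 1 = -1)
X(u(5), 10)*130 + 100 = -1*130 + 100 = -130 + 100 = -30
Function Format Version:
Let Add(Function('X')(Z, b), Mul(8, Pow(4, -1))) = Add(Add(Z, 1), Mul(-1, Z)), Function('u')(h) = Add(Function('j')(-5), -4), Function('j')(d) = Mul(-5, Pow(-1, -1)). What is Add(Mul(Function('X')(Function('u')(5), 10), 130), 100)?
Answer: -30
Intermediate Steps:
Function('j')(d) = 5 (Function('j')(d) = Mul(-5, -1) = 5)
Function('u')(h) = 1 (Function('u')(h) = Add(5, -4) = 1)
Function('X')(Z, b) = -1 (Function('X')(Z, b) = Add(-2, Add(Add(Z, 1), Mul(-1, Z))) = Add(-2, Add(Add(1, Z), Mul(-1, Z))) = Add(-2, 1) = -1)
Add(Mul(Function('X')(Function('u')(5), 10), 130), 100) = Add(Mul(-1, 130), 100) = Add(-130, 100) = -30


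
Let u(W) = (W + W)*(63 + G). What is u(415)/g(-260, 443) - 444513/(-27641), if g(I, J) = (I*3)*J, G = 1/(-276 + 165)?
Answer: 844442938523/53008444827 ≈ 15.930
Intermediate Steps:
G = -1/111 (G = 1/(-111) = -1/111 ≈ -0.0090090)
g(I, J) = 3*I*J (g(I, J) = (3*I)*J = 3*I*J)
u(W) = 13984*W/111 (u(W) = (W + W)*(63 - 1/111) = (2*W)*(6992/111) = 13984*W/111)
u(415)/g(-260, 443) - 444513/(-27641) = ((13984/111)*415)/((3*(-260)*443)) - 444513/(-27641) = (5803360/111)/(-345540) - 444513*(-1/27641) = (5803360/111)*(-1/345540) + 444513/27641 = -290168/1917747 + 444513/27641 = 844442938523/53008444827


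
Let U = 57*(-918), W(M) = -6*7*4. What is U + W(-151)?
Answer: -52494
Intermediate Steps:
W(M) = -168 (W(M) = -42*4 = -168)
U = -52326
U + W(-151) = -52326 - 168 = -52494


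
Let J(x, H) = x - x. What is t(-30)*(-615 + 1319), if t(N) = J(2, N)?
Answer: 0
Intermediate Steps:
J(x, H) = 0
t(N) = 0
t(-30)*(-615 + 1319) = 0*(-615 + 1319) = 0*704 = 0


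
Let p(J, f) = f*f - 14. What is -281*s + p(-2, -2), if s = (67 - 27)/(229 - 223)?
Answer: -5650/3 ≈ -1883.3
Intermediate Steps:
p(J, f) = -14 + f² (p(J, f) = f² - 14 = -14 + f²)
s = 20/3 (s = 40/6 = 40*(⅙) = 20/3 ≈ 6.6667)
-281*s + p(-2, -2) = -281*20/3 + (-14 + (-2)²) = -5620/3 + (-14 + 4) = -5620/3 - 10 = -5650/3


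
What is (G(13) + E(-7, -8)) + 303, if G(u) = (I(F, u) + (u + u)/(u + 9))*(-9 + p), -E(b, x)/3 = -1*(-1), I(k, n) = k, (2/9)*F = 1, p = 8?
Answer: 6475/22 ≈ 294.32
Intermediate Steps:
F = 9/2 (F = (9/2)*1 = 9/2 ≈ 4.5000)
E(b, x) = -3 (E(b, x) = -(-3)*(-1) = -3*1 = -3)
G(u) = -9/2 - 2*u/(9 + u) (G(u) = (9/2 + (u + u)/(u + 9))*(-9 + 8) = (9/2 + (2*u)/(9 + u))*(-1) = (9/2 + 2*u/(9 + u))*(-1) = -9/2 - 2*u/(9 + u))
(G(13) + E(-7, -8)) + 303 = ((-81 - 13*13)/(2*(9 + 13)) - 3) + 303 = ((½)*(-81 - 169)/22 - 3) + 303 = ((½)*(1/22)*(-250) - 3) + 303 = (-125/22 - 3) + 303 = -191/22 + 303 = 6475/22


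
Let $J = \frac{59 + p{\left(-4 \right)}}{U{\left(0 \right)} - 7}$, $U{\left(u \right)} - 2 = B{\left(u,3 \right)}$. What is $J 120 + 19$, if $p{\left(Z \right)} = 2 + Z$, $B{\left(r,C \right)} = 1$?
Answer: $-1691$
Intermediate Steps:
$U{\left(u \right)} = 3$ ($U{\left(u \right)} = 2 + 1 = 3$)
$J = - \frac{57}{4}$ ($J = \frac{59 + \left(2 - 4\right)}{3 - 7} = \frac{59 - 2}{-4} = 57 \left(- \frac{1}{4}\right) = - \frac{57}{4} \approx -14.25$)
$J 120 + 19 = \left(- \frac{57}{4}\right) 120 + 19 = -1710 + 19 = -1691$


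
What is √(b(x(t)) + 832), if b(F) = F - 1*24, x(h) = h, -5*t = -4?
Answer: 2*√5055/5 ≈ 28.439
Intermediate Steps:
t = ⅘ (t = -⅕*(-4) = ⅘ ≈ 0.80000)
b(F) = -24 + F (b(F) = F - 24 = -24 + F)
√(b(x(t)) + 832) = √((-24 + ⅘) + 832) = √(-116/5 + 832) = √(4044/5) = 2*√5055/5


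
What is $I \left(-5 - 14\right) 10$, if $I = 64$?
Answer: $-12160$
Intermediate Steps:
$I \left(-5 - 14\right) 10 = 64 \left(-5 - 14\right) 10 = 64 \left(\left(-19\right) 10\right) = 64 \left(-190\right) = -12160$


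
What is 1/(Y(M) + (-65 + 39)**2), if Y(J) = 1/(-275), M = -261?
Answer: 275/185899 ≈ 0.0014793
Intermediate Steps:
Y(J) = -1/275
1/(Y(M) + (-65 + 39)**2) = 1/(-1/275 + (-65 + 39)**2) = 1/(-1/275 + (-26)**2) = 1/(-1/275 + 676) = 1/(185899/275) = 275/185899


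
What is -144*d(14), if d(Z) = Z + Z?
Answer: -4032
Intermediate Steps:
d(Z) = 2*Z
-144*d(14) = -288*14 = -144*28 = -4032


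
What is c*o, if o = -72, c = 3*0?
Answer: 0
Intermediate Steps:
c = 0
c*o = 0*(-72) = 0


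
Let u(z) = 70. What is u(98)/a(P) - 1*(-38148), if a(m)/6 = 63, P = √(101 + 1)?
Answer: 1030001/27 ≈ 38148.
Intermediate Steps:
P = √102 ≈ 10.100
a(m) = 378 (a(m) = 6*63 = 378)
u(98)/a(P) - 1*(-38148) = 70/378 - 1*(-38148) = 70*(1/378) + 38148 = 5/27 + 38148 = 1030001/27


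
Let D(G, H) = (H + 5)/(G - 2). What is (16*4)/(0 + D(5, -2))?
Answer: 64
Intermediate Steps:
D(G, H) = (5 + H)/(-2 + G)
(16*4)/(0 + D(5, -2)) = (16*4)/(0 + (5 - 2)/(-2 + 5)) = 64/(0 + 3/3) = 64/(0 + (⅓)*3) = 64/(0 + 1) = 64/1 = 64*1 = 64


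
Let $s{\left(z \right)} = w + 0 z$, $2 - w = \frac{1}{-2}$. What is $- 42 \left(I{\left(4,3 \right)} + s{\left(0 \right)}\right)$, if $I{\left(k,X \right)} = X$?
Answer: $-231$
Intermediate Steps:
$w = \frac{5}{2}$ ($w = 2 - \frac{1}{-2} = 2 - - \frac{1}{2} = 2 + \frac{1}{2} = \frac{5}{2} \approx 2.5$)
$s{\left(z \right)} = \frac{5}{2}$ ($s{\left(z \right)} = \frac{5}{2} + 0 z = \frac{5}{2} + 0 = \frac{5}{2}$)
$- 42 \left(I{\left(4,3 \right)} + s{\left(0 \right)}\right) = - 42 \left(3 + \frac{5}{2}\right) = \left(-42\right) \frac{11}{2} = -231$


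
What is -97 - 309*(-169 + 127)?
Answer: 12881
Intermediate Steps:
-97 - 309*(-169 + 127) = -97 - 309*(-42) = -97 + 12978 = 12881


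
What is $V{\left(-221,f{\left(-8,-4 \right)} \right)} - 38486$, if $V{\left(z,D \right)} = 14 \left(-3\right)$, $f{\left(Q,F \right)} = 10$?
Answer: $-38528$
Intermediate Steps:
$V{\left(z,D \right)} = -42$
$V{\left(-221,f{\left(-8,-4 \right)} \right)} - 38486 = -42 - 38486 = -38528$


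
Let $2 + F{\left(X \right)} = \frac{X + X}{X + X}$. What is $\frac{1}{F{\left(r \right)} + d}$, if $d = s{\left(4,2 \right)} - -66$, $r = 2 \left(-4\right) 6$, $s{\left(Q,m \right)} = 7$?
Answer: $\frac{1}{72} \approx 0.013889$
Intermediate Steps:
$r = -48$ ($r = \left(-8\right) 6 = -48$)
$F{\left(X \right)} = -1$ ($F{\left(X \right)} = -2 + \frac{X + X}{X + X} = -2 + \frac{2 X}{2 X} = -2 + 2 X \frac{1}{2 X} = -2 + 1 = -1$)
$d = 73$ ($d = 7 - -66 = 7 + 66 = 73$)
$\frac{1}{F{\left(r \right)} + d} = \frac{1}{-1 + 73} = \frac{1}{72}$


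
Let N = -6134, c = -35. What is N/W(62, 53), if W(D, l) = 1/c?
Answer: 214690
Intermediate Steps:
W(D, l) = -1/35 (W(D, l) = 1/(-35) = -1/35)
N/W(62, 53) = -6134/(-1/35) = -6134*(-35) = 214690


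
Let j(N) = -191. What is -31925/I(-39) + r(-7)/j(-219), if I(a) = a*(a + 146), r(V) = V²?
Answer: 5893198/797043 ≈ 7.3938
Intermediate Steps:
I(a) = a*(146 + a)
-31925/I(-39) + r(-7)/j(-219) = -31925*(-1/(39*(146 - 39))) + (-7)²/(-191) = -31925/((-39*107)) + 49*(-1/191) = -31925/(-4173) - 49/191 = -31925*(-1/4173) - 49/191 = 31925/4173 - 49/191 = 5893198/797043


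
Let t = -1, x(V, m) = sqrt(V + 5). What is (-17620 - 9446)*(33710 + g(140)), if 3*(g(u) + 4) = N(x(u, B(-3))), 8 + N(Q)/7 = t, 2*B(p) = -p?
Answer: -911718210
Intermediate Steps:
B(p) = -p/2 (B(p) = (-p)/2 = -p/2)
x(V, m) = sqrt(5 + V)
N(Q) = -63 (N(Q) = -56 + 7*(-1) = -56 - 7 = -63)
g(u) = -25 (g(u) = -4 + (1/3)*(-63) = -4 - 21 = -25)
(-17620 - 9446)*(33710 + g(140)) = (-17620 - 9446)*(33710 - 25) = -27066*33685 = -911718210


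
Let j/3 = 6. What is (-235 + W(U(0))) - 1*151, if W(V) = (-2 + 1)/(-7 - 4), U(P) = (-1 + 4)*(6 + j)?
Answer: -4245/11 ≈ -385.91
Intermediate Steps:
j = 18 (j = 3*6 = 18)
U(P) = 72 (U(P) = (-1 + 4)*(6 + 18) = 3*24 = 72)
W(V) = 1/11 (W(V) = -1/(-11) = -1*(-1/11) = 1/11)
(-235 + W(U(0))) - 1*151 = (-235 + 1/11) - 1*151 = -2584/11 - 151 = -4245/11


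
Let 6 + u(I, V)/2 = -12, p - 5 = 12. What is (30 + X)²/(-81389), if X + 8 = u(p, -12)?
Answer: -4/1661 ≈ -0.0024082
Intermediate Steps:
p = 17 (p = 5 + 12 = 17)
u(I, V) = -36 (u(I, V) = -12 + 2*(-12) = -12 - 24 = -36)
X = -44 (X = -8 - 36 = -44)
(30 + X)²/(-81389) = (30 - 44)²/(-81389) = (-14)²*(-1/81389) = 196*(-1/81389) = -4/1661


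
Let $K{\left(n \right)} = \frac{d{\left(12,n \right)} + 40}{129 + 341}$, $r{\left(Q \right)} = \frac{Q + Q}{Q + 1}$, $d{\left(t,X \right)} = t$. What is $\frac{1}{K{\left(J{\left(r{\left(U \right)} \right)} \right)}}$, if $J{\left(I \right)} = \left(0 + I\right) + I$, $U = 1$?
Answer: $\frac{235}{26} \approx 9.0385$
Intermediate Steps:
$r{\left(Q \right)} = \frac{2 Q}{1 + Q}$
$J{\left(I \right)} = 2 I$ ($J{\left(I \right)} = I + I = 2 I$)
$K{\left(n \right)} = \frac{26}{235}$ ($K{\left(n \right)} = \frac{12 + 40}{129 + 341} = \frac{52}{470} = 52 \cdot \frac{1}{470} = \frac{26}{235}$)
$\frac{1}{K{\left(J{\left(r{\left(U \right)} \right)} \right)}} = \frac{1}{\frac{26}{235}} = \frac{235}{26}$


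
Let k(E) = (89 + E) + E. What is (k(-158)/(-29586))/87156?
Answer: 227/2578597416 ≈ 8.8032e-8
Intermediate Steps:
k(E) = 89 + 2*E
(k(-158)/(-29586))/87156 = ((89 + 2*(-158))/(-29586))/87156 = ((89 - 316)*(-1/29586))*(1/87156) = -227*(-1/29586)*(1/87156) = (227/29586)*(1/87156) = 227/2578597416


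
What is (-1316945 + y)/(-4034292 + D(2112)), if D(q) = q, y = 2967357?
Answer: -412603/1008045 ≈ -0.40931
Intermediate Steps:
(-1316945 + y)/(-4034292 + D(2112)) = (-1316945 + 2967357)/(-4034292 + 2112) = 1650412/(-4032180) = 1650412*(-1/4032180) = -412603/1008045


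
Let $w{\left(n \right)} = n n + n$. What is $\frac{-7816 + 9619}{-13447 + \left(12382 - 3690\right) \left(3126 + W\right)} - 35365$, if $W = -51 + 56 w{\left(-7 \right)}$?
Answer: $- \frac{1667743976702}{47158037} \approx -35365.0$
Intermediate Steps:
$w{\left(n \right)} = n + n^{2}$ ($w{\left(n \right)} = n^{2} + n = n + n^{2}$)
$W = 2301$ ($W = -51 + 56 \left(- 7 \left(1 - 7\right)\right) = -51 + 56 \left(\left(-7\right) \left(-6\right)\right) = -51 + 56 \cdot 42 = -51 + 2352 = 2301$)
$\frac{-7816 + 9619}{-13447 + \left(12382 - 3690\right) \left(3126 + W\right)} - 35365 = \frac{-7816 + 9619}{-13447 + \left(12382 - 3690\right) \left(3126 + 2301\right)} - 35365 = \frac{1803}{-13447 + 8692 \cdot 5427} - 35365 = \frac{1803}{-13447 + 47171484} - 35365 = \frac{1803}{47158037} - 35365 = - \frac{1667743976702}{47158037}$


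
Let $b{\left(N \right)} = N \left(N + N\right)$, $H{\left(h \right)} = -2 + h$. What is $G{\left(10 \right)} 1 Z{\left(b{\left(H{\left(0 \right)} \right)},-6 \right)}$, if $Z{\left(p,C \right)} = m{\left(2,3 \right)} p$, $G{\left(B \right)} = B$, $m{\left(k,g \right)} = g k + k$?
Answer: $640$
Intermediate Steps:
$m{\left(k,g \right)} = k + g k$
$b{\left(N \right)} = 2 N^{2}$ ($b{\left(N \right)} = N 2 N = 2 N^{2}$)
$Z{\left(p,C \right)} = 8 p$ ($Z{\left(p,C \right)} = 2 \left(1 + 3\right) p = 2 \cdot 4 p = 8 p$)
$G{\left(10 \right)} 1 Z{\left(b{\left(H{\left(0 \right)} \right)},-6 \right)} = 10 \cdot 1 \cdot 8 \cdot 2 \left(-2 + 0\right)^{2} = 10 \cdot 8 \cdot 2 \left(-2\right)^{2} = 10 \cdot 8 \cdot 2 \cdot 4 = 10 \cdot 8 \cdot 8 = 10 \cdot 64 = 640$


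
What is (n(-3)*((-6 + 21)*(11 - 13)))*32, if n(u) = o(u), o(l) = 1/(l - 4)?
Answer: 960/7 ≈ 137.14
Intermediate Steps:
o(l) = 1/(-4 + l)
n(u) = 1/(-4 + u)
(n(-3)*((-6 + 21)*(11 - 13)))*32 = (((-6 + 21)*(11 - 13))/(-4 - 3))*32 = ((15*(-2))/(-7))*32 = -⅐*(-30)*32 = (30/7)*32 = 960/7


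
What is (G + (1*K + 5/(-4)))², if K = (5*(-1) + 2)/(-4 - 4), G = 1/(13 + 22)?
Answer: 56169/78400 ≈ 0.71644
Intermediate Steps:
G = 1/35 ≈ 0.028571
K = 3/8 (K = (-5 + 2)/(-8) = -3*(-⅛) = 3/8 ≈ 0.37500)
(G + (1*K + 5/(-4)))² = (1/35 + (1*(3/8) + 5/(-4)))² = (1/35 + (3/8 + 5*(-¼)))² = (1/35 + (3/8 - 5/4))² = (1/35 - 7/8)² = (-237/280)² = 56169/78400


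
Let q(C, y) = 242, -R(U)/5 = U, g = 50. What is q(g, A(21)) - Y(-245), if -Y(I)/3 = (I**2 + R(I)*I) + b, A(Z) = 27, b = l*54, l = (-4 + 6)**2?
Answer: -719410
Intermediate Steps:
l = 4 (l = 2**2 = 4)
b = 216 (b = 4*54 = 216)
R(U) = -5*U
Y(I) = -648 + 12*I**2 (Y(I) = -3*((I**2 + (-5*I)*I) + 216) = -3*((I**2 - 5*I**2) + 216) = -3*(-4*I**2 + 216) = -3*(216 - 4*I**2) = -648 + 12*I**2)
q(g, A(21)) - Y(-245) = 242 - (-648 + 12*(-245)**2) = 242 - (-648 + 12*60025) = 242 - (-648 + 720300) = 242 - 1*719652 = 242 - 719652 = -719410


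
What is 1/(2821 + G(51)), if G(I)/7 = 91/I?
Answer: 51/144508 ≈ 0.00035292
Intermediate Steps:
G(I) = 637/I (G(I) = 7*(91/I) = 637/I)
1/(2821 + G(51)) = 1/(2821 + 637/51) = 1/(144508/51) = 51/144508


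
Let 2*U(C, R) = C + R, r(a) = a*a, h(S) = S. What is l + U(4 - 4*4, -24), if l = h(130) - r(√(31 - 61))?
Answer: 142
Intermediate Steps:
r(a) = a²
U(C, R) = C/2 + R/2 (U(C, R) = (C + R)/2 = C/2 + R/2)
l = 160 (l = 130 - (√(31 - 61))² = 130 - (√(-30))² = 130 - (I*√30)² = 130 - 1*(-30) = 130 + 30 = 160)
l + U(4 - 4*4, -24) = 160 + ((4 - 4*4)/2 + (½)*(-24)) = 160 + ((4 - 16)/2 - 12) = 160 + ((½)*(-12) - 12) = 160 + (-6 - 12) = 160 - 18 = 142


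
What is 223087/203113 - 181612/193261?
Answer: 6226258551/39253821493 ≈ 0.15862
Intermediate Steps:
223087/203113 - 181612/193261 = 6226258551/39253821493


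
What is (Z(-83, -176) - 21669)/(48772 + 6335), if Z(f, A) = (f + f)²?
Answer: 5887/55107 ≈ 0.10683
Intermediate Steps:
Z(f, A) = 4*f² (Z(f, A) = (2*f)² = 4*f²)
(Z(-83, -176) - 21669)/(48772 + 6335) = (4*(-83)² - 21669)/(48772 + 6335) = (4*6889 - 21669)/55107 = (27556 - 21669)*(1/55107) = 5887*(1/55107) = 5887/55107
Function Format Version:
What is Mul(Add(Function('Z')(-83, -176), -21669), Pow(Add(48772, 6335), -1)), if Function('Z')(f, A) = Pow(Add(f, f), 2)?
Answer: Rational(5887, 55107) ≈ 0.10683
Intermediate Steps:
Function('Z')(f, A) = Mul(4, Pow(f, 2)) (Function('Z')(f, A) = Pow(Mul(2, f), 2) = Mul(4, Pow(f, 2)))
Mul(Add(Function('Z')(-83, -176), -21669), Pow(Add(48772, 6335), -1)) = Mul(Add(Mul(4, Pow(-83, 2)), -21669), Pow(Add(48772, 6335), -1)) = Mul(Add(Mul(4, 6889), -21669), Pow(55107, -1)) = Mul(Add(27556, -21669), Rational(1, 55107)) = Mul(5887, Rational(1, 55107)) = Rational(5887, 55107)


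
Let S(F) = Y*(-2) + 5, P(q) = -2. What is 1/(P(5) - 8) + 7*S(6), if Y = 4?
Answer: -211/10 ≈ -21.100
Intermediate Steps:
S(F) = -3 (S(F) = 4*(-2) + 5 = -8 + 5 = -3)
1/(P(5) - 8) + 7*S(6) = 1/(-2 - 8) + 7*(-3) = 1/(-10) - 21 = -⅒ - 21 = -211/10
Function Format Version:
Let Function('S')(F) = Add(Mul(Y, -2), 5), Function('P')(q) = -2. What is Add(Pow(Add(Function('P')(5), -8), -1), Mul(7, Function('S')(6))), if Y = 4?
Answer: Rational(-211, 10) ≈ -21.100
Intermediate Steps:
Function('S')(F) = -3 (Function('S')(F) = Add(Mul(4, -2), 5) = Add(-8, 5) = -3)
Add(Pow(Add(Function('P')(5), -8), -1), Mul(7, Function('S')(6))) = Add(Pow(Add(-2, -8), -1), Mul(7, -3)) = Add(Pow(-10, -1), -21) = Add(Rational(-1, 10), -21) = Rational(-211, 10)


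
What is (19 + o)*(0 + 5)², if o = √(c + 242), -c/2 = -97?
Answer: 475 + 50*√109 ≈ 997.02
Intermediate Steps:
c = 194 (c = -2*(-97) = 194)
o = 2*√109 (o = √(194 + 242) = √436 = 2*√109 ≈ 20.881)
(19 + o)*(0 + 5)² = (19 + 2*√109)*(0 + 5)² = (19 + 2*√109)*5² = (19 + 2*√109)*25 = 475 + 50*√109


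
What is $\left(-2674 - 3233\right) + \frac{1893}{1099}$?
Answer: $- \frac{6489900}{1099} \approx -5905.3$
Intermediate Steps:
$\left(-2674 - 3233\right) + \frac{1893}{1099} = -5907 + 1893 \cdot \frac{1}{1099} = -5907 + \frac{1893}{1099} = - \frac{6489900}{1099}$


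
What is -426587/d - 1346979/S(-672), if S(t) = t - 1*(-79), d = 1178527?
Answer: 226742593406/99838073 ≈ 2271.1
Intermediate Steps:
S(t) = 79 + t (S(t) = t + 79 = 79 + t)
-426587/d - 1346979/S(-672) = -426587/1178527 - 1346979/(79 - 672) = -426587*1/1178527 - 1346979/(-593) = -60941/168361 - 1346979*(-1/593) = -60941/168361 + 1346979/593 = 226742593406/99838073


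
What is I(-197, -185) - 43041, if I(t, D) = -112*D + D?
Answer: -22506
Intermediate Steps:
I(t, D) = -111*D
I(-197, -185) - 43041 = -111*(-185) - 43041 = 20535 - 43041 = -22506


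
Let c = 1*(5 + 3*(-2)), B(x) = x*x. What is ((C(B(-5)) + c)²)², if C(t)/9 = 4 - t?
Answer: 1303210000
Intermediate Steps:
B(x) = x²
C(t) = 36 - 9*t (C(t) = 9*(4 - t) = 36 - 9*t)
c = -1 (c = 1*(5 - 6) = 1*(-1) = -1)
((C(B(-5)) + c)²)² = (((36 - 9*(-5)²) - 1)²)² = (((36 - 9*25) - 1)²)² = (((36 - 225) - 1)²)² = ((-189 - 1)²)² = ((-190)²)² = 36100² = 1303210000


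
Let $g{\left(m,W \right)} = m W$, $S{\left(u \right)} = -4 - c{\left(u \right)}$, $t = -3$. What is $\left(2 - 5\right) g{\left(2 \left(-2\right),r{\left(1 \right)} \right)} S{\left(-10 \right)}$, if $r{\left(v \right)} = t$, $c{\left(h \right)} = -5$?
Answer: $-36$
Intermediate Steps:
$r{\left(v \right)} = -3$
$S{\left(u \right)} = 1$ ($S{\left(u \right)} = -4 - -5 = -4 + 5 = 1$)
$g{\left(m,W \right)} = W m$
$\left(2 - 5\right) g{\left(2 \left(-2\right),r{\left(1 \right)} \right)} S{\left(-10 \right)} = \left(2 - 5\right) \left(- 3 \cdot 2 \left(-2\right)\right) 1 = - 3 \left(\left(-3\right) \left(-4\right)\right) 1 = \left(-3\right) 12 \cdot 1 = \left(-36\right) 1 = -36$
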